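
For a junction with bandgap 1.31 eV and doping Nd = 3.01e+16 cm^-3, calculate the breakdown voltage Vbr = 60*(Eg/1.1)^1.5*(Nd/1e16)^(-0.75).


Step 1: Eg/1.1 = 1.31/1.1 = 1.190909
Step 2: (Eg/1.1)^1.5 = 1.190909^1.5 = 1.299624
Step 3: (Nd/1e16)^(-0.75) = (3.01)^(-0.75) = 0.437598
Step 4: Vbr = 60 * 1.299624 * 0.437598 = 34.1 V

34.1


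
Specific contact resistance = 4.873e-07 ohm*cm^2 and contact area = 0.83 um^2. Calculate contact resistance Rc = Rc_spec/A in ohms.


Step 1: Convert area to cm^2: 0.83 um^2 = 8.3000e-09 cm^2
Step 2: Rc = Rc_spec / A = 4.873e-07 / 8.3000e-09
Step 3: Rc = 5.87e+01 ohms

5.87e+01


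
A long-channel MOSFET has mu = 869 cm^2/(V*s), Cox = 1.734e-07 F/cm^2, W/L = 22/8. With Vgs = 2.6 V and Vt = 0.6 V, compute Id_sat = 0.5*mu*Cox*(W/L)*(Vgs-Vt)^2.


Step 1: Overdrive voltage Vov = Vgs - Vt = 2.6 - 0.6 = 2.0 V
Step 2: W/L = 22/8 = 2.75
Step 3: Id = 0.5 * 869 * 1.734e-07 * 2.75 * 2.0^2
Step 4: Id = 8.29e-04 A

8.29e-04


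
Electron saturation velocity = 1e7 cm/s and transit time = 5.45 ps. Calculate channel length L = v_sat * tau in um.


Step 1: tau in seconds = 5.45 ps * 1e-12 = 5.4500e-12 s
Step 2: L = v_sat * tau = 1e7 * 5.4500e-12 = 5.4500e-05 cm
Step 3: L in um = 5.4500e-05 * 1e4 = 0.545 um

0.545


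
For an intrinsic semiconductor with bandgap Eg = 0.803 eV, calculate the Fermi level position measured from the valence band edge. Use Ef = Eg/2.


Step 1: For an intrinsic semiconductor, the Fermi level sits at midgap.
Step 2: Ef = Eg / 2 = 0.803 / 2 = 0.4015 eV

0.4015


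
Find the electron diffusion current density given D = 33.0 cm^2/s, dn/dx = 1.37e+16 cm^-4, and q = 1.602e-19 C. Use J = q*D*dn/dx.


Step 1: J = q * D * (dn/dx)
Step 2: J = 1.602e-19 * 33.0 * 1.37e+16
Step 3: J = 7.24e-02 A/cm^2

7.24e-02


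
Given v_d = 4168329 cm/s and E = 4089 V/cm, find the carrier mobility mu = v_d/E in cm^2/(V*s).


Step 1: mu = v_d / E
Step 2: mu = 4168329 / 4089
Step 3: mu = 1019.4 cm^2/(V*s)

1019.4


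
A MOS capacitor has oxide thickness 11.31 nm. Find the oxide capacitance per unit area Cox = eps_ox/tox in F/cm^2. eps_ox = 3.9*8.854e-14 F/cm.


Step 1: eps_ox = 3.9 * 8.854e-14 = 3.45306e-13 F/cm
Step 2: tox in cm = 11.31 nm * 1e-7 = 1.1310e-06 cm
Step 3: Cox = 3.45306e-13 / 1.1310e-06 = 3.05e-07 F/cm^2

3.05e-07


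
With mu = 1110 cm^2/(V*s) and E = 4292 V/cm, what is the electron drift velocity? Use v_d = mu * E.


Step 1: v_d = mu * E
Step 2: v_d = 1110 * 4292 = 4764120
Step 3: v_d = 4.76e+06 cm/s

4.76e+06


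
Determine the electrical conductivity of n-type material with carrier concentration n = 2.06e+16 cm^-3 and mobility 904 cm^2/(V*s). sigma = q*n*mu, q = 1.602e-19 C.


Step 1: sigma = q * n * mu
Step 2: sigma = 1.602e-19 * 2.06e+16 * 904
Step 3: sigma = 2.983e+00 S/cm

2.983e+00


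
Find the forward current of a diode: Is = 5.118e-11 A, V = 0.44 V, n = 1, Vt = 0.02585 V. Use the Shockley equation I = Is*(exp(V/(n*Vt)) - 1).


Step 1: V/(n*Vt) = 0.44/(1*0.02585) = 17.0213
Step 2: exp(17.0213) = 2.4675e+07
Step 3: I = 5.118e-11 * (2.4675e+07 - 1) = 1.26e-03 A

1.26e-03


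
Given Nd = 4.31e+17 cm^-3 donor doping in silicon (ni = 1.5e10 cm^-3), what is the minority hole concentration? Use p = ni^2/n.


Step 1: Since Nd >> ni, n ≈ Nd = 4.31e+17 cm^-3
Step 2: p = ni^2 / n = (1.5e10)^2 / 4.31e+17
Step 3: p = 2.25e20 / 4.31e+17 = 5.22e+02 cm^-3

5.22e+02


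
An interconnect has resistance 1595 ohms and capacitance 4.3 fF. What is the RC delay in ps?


Step 1: tau = R * C
Step 2: tau = 1595 * 4.3 fF = 1595 * 4.3e-15 F
Step 3: tau = 6.8585e-12 s = 6.8585 ps

6.8585


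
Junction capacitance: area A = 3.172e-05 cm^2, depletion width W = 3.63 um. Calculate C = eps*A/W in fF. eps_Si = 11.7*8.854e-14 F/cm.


Step 1: eps_Si = 11.7 * 8.854e-14 = 1.035918e-12 F/cm
Step 2: W in cm = 3.63 * 1e-4 = 3.63e-04 cm
Step 3: C = 1.035918e-12 * 3.172e-05 / 3.63e-04 = 9.052154e-14 F
Step 4: C = 90.52 fF

90.52


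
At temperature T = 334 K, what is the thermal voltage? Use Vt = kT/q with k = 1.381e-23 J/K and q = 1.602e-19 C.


Step 1: kT = 1.381e-23 * 334 = 4.61254e-21 J
Step 2: Vt = kT/q = 4.61254e-21 / 1.602e-19
Step 3: Vt = 0.02879 V

0.02879


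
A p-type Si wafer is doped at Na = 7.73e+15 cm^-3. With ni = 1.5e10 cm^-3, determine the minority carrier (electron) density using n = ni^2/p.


Step 1: Majority hole concentration p ≈ Na = 7.73e+15 cm^-3
Step 2: n = ni^2 / Na = (1.5e10)^2 / 7.73e+15
Step 3: n = 2.91e+04 cm^-3

2.91e+04


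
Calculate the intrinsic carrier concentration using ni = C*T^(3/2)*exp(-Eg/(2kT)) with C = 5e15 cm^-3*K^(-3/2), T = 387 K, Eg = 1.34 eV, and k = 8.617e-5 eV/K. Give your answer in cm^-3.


Step 1: Compute kT = 8.617e-5 * 387 = 0.03334779 eV
Step 2: Exponent = -Eg/(2kT) = -1.34/(2*0.03334779) = -20.09129
Step 3: T^(3/2) = 387^1.5 = 7613.19
Step 4: ni = 5e15 * 7613.19 * exp(-20.09129) = 7.16e+10 cm^-3

7.16e+10


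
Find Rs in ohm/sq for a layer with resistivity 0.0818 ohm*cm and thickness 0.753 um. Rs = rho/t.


Step 1: Convert thickness to cm: t = 0.753 um = 7.5300e-05 cm
Step 2: Rs = rho / t = 0.0818 / 7.5300e-05
Step 3: Rs = 1086.3 ohm/sq

1086.3


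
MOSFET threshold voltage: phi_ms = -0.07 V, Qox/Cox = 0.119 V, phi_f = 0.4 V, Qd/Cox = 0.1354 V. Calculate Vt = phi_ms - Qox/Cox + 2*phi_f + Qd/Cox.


Step 1: Vt = phi_ms - Qox/Cox + 2*phi_f + Qd/Cox
Step 2: Vt = -0.07 - 0.119 + 2*0.4 + 0.1354
Step 3: Vt = -0.07 - 0.119 + 0.8 + 0.1354
Step 4: Vt = 0.7464 V

0.7464


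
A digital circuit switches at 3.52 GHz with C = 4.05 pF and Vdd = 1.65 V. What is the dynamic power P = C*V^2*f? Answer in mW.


Step 1: V^2 = 1.65^2 = 2.7225 V^2
Step 2: P = C*V^2*f = 4.05e-12 F * 2.7225 * 3.52e9 Hz
Step 3: P = 3.881196e-02 W
Step 4: P = 38.812 mW

38.812


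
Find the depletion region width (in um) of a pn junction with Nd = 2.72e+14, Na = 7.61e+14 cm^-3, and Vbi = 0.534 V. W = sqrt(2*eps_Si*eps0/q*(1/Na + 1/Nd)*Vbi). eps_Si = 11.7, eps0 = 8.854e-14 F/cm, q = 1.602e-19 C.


Step 1: 1/Na + 1/Nd = 1/7.61e+14 + 1/2.72e+14 = 4.99053e-15
Step 2: 2*eps*eps0/q = 2*11.7*8.854e-14/1.602e-19 = 1.293281e+07
Step 3: W^2 = 1.293281e+07 * 4.99053e-15 * 0.534 = 3.44652e-08
Step 4: W = sqrt(3.44652e-08) = 1.856e-04 cm = 1.856 um

1.856


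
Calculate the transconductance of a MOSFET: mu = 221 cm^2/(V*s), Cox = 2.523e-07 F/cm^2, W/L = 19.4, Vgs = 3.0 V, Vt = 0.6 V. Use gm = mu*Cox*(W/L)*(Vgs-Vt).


Step 1: Vov = Vgs - Vt = 3.0 - 0.6 = 2.4 V
Step 2: gm = mu * Cox * (W/L) * Vov
Step 3: gm = 221 * 2.523e-07 * 19.4 * 2.4 = 2.60e-03 S

2.60e-03


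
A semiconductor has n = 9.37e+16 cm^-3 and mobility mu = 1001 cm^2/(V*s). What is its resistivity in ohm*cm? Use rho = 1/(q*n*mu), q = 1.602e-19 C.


Step 1: sigma = q * n * mu = 1.602e-19 * 9.37e+16 * 1001 = 1.50258e+01 S/cm
Step 2: rho = 1 / sigma = 1 / 1.50258e+01 = 0.06655 ohm*cm

0.06655


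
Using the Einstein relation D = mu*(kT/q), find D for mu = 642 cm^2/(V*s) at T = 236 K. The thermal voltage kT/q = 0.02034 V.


Step 1: D = mu * (kT/q)
Step 2: D = 642 * 0.02034
Step 3: D = 13.06 cm^2/s

13.06


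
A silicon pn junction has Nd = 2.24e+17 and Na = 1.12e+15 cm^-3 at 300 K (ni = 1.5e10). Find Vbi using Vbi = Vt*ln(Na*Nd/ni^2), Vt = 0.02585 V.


Step 1: Compute Na*Nd/ni^2 = 1.12e+15 * 2.24e+17 / (1.5e10)^2 = 1.1150e+12
Step 2: ln(1.1150e+12) = 27.7399
Step 3: Vbi = 0.02585 * 27.7399 = 0.717 V

0.717


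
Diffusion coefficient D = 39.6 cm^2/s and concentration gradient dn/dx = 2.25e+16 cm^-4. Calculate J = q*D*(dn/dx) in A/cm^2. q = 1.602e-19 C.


Step 1: J = q * D * (dn/dx)
Step 2: J = 1.602e-19 * 39.6 * 2.25e+16
Step 3: J = 1.43e-01 A/cm^2

1.43e-01


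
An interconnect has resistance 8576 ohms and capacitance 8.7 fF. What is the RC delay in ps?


Step 1: tau = R * C
Step 2: tau = 8576 * 8.7 fF = 8576 * 8.7e-15 F
Step 3: tau = 7.46112e-11 s = 74.6112 ps

74.6112


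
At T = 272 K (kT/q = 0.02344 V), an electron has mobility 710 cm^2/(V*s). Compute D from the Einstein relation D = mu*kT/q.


Step 1: D = mu * (kT/q)
Step 2: D = 710 * 0.02344
Step 3: D = 16.64 cm^2/s

16.64


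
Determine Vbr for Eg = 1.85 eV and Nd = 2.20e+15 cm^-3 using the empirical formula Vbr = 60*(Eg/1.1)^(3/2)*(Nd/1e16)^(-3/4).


Step 1: Eg/1.1 = 1.85/1.1 = 1.681818
Step 2: (Eg/1.1)^1.5 = 1.681818^1.5 = 2.181064
Step 3: (Nd/1e16)^(-0.75) = (0.22)^(-0.75) = 3.113028
Step 4: Vbr = 60 * 2.181064 * 3.113028 = 407.4 V

407.4


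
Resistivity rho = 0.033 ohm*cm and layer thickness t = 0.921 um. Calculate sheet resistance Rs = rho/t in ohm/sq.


Step 1: Convert thickness to cm: t = 0.921 um = 9.2100e-05 cm
Step 2: Rs = rho / t = 0.033 / 9.2100e-05
Step 3: Rs = 358.3 ohm/sq

358.3


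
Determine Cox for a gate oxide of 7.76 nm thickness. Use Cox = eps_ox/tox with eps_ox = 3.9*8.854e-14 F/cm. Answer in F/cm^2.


Step 1: eps_ox = 3.9 * 8.854e-14 = 3.45306e-13 F/cm
Step 2: tox in cm = 7.76 nm * 1e-7 = 7.7600e-07 cm
Step 3: Cox = 3.45306e-13 / 7.7600e-07 = 4.45e-07 F/cm^2

4.45e-07


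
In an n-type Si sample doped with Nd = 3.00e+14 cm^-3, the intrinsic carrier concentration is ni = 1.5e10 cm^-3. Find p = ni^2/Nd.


Step 1: Since Nd >> ni, n ≈ Nd = 3.00e+14 cm^-3
Step 2: p = ni^2 / n = (1.5e10)^2 / 3.00e+14
Step 3: p = 2.25e20 / 3.00e+14 = 7.50e+05 cm^-3

7.50e+05


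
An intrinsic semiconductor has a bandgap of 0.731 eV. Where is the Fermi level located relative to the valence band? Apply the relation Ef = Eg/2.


Step 1: For an intrinsic semiconductor, the Fermi level sits at midgap.
Step 2: Ef = Eg / 2 = 0.731 / 2 = 0.3655 eV

0.3655


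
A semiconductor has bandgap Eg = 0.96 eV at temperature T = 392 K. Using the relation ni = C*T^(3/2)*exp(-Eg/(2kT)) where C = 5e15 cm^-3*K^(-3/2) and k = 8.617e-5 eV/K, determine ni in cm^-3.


Step 1: Compute kT = 8.617e-5 * 392 = 0.03377864 eV
Step 2: Exponent = -Eg/(2kT) = -0.96/(2*0.03377864) = -14.21016
Step 3: T^(3/2) = 392^1.5 = 7761.20
Step 4: ni = 5e15 * 7761.20 * exp(-14.21016) = 2.62e+13 cm^-3

2.62e+13


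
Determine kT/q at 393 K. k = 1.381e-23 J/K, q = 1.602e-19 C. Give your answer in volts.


Step 1: kT = 1.381e-23 * 393 = 5.42733e-21 J
Step 2: Vt = kT/q = 5.42733e-21 / 1.602e-19
Step 3: Vt = 0.03388 V

0.03388


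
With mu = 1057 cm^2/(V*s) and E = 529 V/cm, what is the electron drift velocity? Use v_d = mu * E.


Step 1: v_d = mu * E
Step 2: v_d = 1057 * 529 = 559153
Step 3: v_d = 5.59e+05 cm/s

5.59e+05


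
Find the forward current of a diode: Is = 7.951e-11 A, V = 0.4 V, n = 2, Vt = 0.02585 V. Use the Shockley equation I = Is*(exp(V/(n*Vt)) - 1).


Step 1: V/(n*Vt) = 0.4/(2*0.02585) = 7.7369
Step 2: exp(7.7369) = 2.2914e+03
Step 3: I = 7.951e-11 * (2.2914e+03 - 1) = 1.82e-07 A

1.82e-07


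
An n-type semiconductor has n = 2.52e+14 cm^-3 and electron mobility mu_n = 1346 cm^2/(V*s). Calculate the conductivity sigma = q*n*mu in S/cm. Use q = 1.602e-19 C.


Step 1: sigma = q * n * mu
Step 2: sigma = 1.602e-19 * 2.52e+14 * 1346
Step 3: sigma = 5.434e-02 S/cm

5.434e-02


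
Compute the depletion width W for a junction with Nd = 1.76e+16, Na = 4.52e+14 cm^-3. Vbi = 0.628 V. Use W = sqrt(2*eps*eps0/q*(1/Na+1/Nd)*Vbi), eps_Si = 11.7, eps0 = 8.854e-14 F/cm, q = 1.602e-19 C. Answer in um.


Step 1: 1/Na + 1/Nd = 1/4.52e+14 + 1/1.76e+16 = 2.26921e-15
Step 2: 2*eps*eps0/q = 2*11.7*8.854e-14/1.602e-19 = 1.293281e+07
Step 3: W^2 = 1.293281e+07 * 2.26921e-15 * 0.628 = 1.84301e-08
Step 4: W = sqrt(1.84301e-08) = 1.358e-04 cm = 1.358 um

1.358


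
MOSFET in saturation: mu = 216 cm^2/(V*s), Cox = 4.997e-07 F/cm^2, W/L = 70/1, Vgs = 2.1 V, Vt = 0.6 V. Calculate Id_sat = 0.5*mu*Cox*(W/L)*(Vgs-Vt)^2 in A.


Step 1: Overdrive voltage Vov = Vgs - Vt = 2.1 - 0.6 = 1.5 V
Step 2: W/L = 70/1 = 70
Step 3: Id = 0.5 * 216 * 4.997e-07 * 70 * 1.5^2
Step 4: Id = 8.50e-03 A

8.50e-03


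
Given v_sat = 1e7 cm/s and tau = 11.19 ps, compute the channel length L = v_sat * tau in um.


Step 1: tau in seconds = 11.19 ps * 1e-12 = 1.1190e-11 s
Step 2: L = v_sat * tau = 1e7 * 1.1190e-11 = 1.1190e-04 cm
Step 3: L in um = 1.1190e-04 * 1e4 = 1.119 um

1.119


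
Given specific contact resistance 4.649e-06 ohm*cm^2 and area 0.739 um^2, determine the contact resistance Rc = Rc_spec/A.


Step 1: Convert area to cm^2: 0.739 um^2 = 7.3900e-09 cm^2
Step 2: Rc = Rc_spec / A = 4.649e-06 / 7.3900e-09
Step 3: Rc = 6.29e+02 ohms

6.29e+02


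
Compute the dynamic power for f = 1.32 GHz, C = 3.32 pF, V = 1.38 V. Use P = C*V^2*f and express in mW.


Step 1: V^2 = 1.38^2 = 1.9044 V^2
Step 2: P = C*V^2*f = 3.32e-12 F * 1.9044 * 1.32e9 Hz
Step 3: P = 8.34584256e-03 W
Step 4: P = 8.346 mW

8.346


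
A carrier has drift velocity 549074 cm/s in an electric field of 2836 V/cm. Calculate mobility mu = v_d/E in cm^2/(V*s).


Step 1: mu = v_d / E
Step 2: mu = 549074 / 2836
Step 3: mu = 193.61 cm^2/(V*s)

193.61


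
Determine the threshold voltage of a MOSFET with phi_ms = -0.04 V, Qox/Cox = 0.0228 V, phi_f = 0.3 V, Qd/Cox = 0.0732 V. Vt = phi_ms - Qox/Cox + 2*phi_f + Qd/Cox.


Step 1: Vt = phi_ms - Qox/Cox + 2*phi_f + Qd/Cox
Step 2: Vt = -0.04 - 0.0228 + 2*0.3 + 0.0732
Step 3: Vt = -0.04 - 0.0228 + 0.6 + 0.0732
Step 4: Vt = 0.6104 V

0.6104


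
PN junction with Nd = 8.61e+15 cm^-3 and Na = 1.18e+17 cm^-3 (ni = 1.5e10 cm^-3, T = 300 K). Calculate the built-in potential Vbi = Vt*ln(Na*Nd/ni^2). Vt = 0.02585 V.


Step 1: Compute Na*Nd/ni^2 = 1.18e+17 * 8.61e+15 / (1.5e10)^2 = 4.5155e+12
Step 2: ln(4.5155e+12) = 29.1385
Step 3: Vbi = 0.02585 * 29.1385 = 0.753 V

0.753


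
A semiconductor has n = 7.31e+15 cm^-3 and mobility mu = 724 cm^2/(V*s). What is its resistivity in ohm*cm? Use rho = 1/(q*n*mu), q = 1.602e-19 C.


Step 1: sigma = q * n * mu = 1.602e-19 * 7.31e+15 * 724 = 8.47849e-01 S/cm
Step 2: rho = 1 / sigma = 1 / 8.47849e-01 = 1.179 ohm*cm

1.179


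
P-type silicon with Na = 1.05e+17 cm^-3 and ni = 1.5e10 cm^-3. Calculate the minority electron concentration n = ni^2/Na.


Step 1: Majority hole concentration p ≈ Na = 1.05e+17 cm^-3
Step 2: n = ni^2 / Na = (1.5e10)^2 / 1.05e+17
Step 3: n = 2.14e+03 cm^-3

2.14e+03


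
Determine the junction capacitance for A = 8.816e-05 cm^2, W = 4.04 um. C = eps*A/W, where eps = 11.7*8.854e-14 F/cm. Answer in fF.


Step 1: eps_Si = 11.7 * 8.854e-14 = 1.035918e-12 F/cm
Step 2: W in cm = 4.04 * 1e-4 = 4.04e-04 cm
Step 3: C = 1.035918e-12 * 8.816e-05 / 4.04e-04 = 2.260558e-13 F
Step 4: C = 226.06 fF

226.06


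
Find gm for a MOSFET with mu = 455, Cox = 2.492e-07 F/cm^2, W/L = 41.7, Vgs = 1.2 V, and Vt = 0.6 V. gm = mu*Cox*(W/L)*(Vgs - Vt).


Step 1: Vov = Vgs - Vt = 1.2 - 0.6 = 0.6 V
Step 2: gm = mu * Cox * (W/L) * Vov
Step 3: gm = 455 * 2.492e-07 * 41.7 * 0.6 = 2.84e-03 S

2.84e-03


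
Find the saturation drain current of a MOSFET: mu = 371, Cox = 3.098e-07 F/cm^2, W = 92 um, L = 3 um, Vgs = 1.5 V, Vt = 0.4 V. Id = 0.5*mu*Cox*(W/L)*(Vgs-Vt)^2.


Step 1: Overdrive voltage Vov = Vgs - Vt = 1.5 - 0.4 = 1.1 V
Step 2: W/L = 92/3 = 30.6667
Step 3: Id = 0.5 * 371 * 3.098e-07 * 30.6667 * 1.1^2
Step 4: Id = 2.13e-03 A

2.13e-03


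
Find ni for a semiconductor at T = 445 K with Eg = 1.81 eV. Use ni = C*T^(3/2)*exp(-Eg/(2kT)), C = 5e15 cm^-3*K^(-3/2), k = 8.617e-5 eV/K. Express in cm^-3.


Step 1: Compute kT = 8.617e-5 * 445 = 0.03834565 eV
Step 2: Exponent = -Eg/(2kT) = -1.81/(2*0.03834565) = -23.60111
Step 3: T^(3/2) = 445^1.5 = 9387.29
Step 4: ni = 5e15 * 9387.29 * exp(-23.60111) = 2.64e+09 cm^-3

2.64e+09


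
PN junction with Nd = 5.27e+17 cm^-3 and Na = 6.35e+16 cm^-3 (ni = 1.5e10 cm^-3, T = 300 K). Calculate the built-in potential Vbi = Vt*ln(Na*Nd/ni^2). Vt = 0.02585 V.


Step 1: Compute Na*Nd/ni^2 = 6.35e+16 * 5.27e+17 / (1.5e10)^2 = 1.4873e+14
Step 2: ln(1.4873e+14) = 32.6332
Step 3: Vbi = 0.02585 * 32.6332 = 0.844 V

0.844


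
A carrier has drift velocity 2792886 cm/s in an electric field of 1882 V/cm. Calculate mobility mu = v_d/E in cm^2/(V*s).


Step 1: mu = v_d / E
Step 2: mu = 2792886 / 1882
Step 3: mu = 1484.0 cm^2/(V*s)

1484.0


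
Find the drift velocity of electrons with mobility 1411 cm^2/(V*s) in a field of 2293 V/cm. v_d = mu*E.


Step 1: v_d = mu * E
Step 2: v_d = 1411 * 2293 = 3235423
Step 3: v_d = 3.24e+06 cm/s

3.24e+06


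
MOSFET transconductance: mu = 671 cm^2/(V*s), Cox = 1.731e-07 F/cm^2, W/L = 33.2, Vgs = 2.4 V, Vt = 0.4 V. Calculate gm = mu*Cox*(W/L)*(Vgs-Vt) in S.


Step 1: Vov = Vgs - Vt = 2.4 - 0.4 = 2.0 V
Step 2: gm = mu * Cox * (W/L) * Vov
Step 3: gm = 671 * 1.731e-07 * 33.2 * 2.0 = 7.71e-03 S

7.71e-03


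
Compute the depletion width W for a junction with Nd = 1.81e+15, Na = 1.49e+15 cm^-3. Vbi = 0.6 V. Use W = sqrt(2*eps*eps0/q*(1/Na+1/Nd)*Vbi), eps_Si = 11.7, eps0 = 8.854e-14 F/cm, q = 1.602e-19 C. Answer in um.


Step 1: 1/Na + 1/Nd = 1/1.49e+15 + 1/1.81e+15 = 1.22363e-15
Step 2: 2*eps*eps0/q = 2*11.7*8.854e-14/1.602e-19 = 1.293281e+07
Step 3: W^2 = 1.293281e+07 * 1.22363e-15 * 0.6 = 9.49498e-09
Step 4: W = sqrt(9.49498e-09) = 9.744e-05 cm = 0.9744 um

0.9744


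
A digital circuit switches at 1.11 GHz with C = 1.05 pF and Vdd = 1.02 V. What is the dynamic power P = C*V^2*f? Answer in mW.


Step 1: V^2 = 1.02^2 = 1.0404 V^2
Step 2: P = C*V^2*f = 1.05e-12 F * 1.0404 * 1.11e9 Hz
Step 3: P = 1.2125862e-03 W
Step 4: P = 1.213 mW

1.213


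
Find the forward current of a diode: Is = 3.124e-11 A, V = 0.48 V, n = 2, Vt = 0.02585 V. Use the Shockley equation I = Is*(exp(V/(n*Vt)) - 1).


Step 1: V/(n*Vt) = 0.48/(2*0.02585) = 9.2843
Step 2: exp(9.2843) = 1.0768e+04
Step 3: I = 3.124e-11 * (1.0768e+04 - 1) = 3.36e-07 A

3.36e-07


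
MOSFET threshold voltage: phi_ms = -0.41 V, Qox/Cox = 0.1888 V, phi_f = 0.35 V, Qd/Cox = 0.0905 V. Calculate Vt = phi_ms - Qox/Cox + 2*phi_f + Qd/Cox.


Step 1: Vt = phi_ms - Qox/Cox + 2*phi_f + Qd/Cox
Step 2: Vt = -0.41 - 0.1888 + 2*0.35 + 0.0905
Step 3: Vt = -0.41 - 0.1888 + 0.7 + 0.0905
Step 4: Vt = 0.1917 V

0.1917


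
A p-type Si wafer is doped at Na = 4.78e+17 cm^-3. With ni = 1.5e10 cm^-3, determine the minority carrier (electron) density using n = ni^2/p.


Step 1: Majority hole concentration p ≈ Na = 4.78e+17 cm^-3
Step 2: n = ni^2 / Na = (1.5e10)^2 / 4.78e+17
Step 3: n = 4.71e+02 cm^-3

4.71e+02


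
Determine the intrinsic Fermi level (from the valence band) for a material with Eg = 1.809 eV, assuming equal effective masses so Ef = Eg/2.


Step 1: For an intrinsic semiconductor, the Fermi level sits at midgap.
Step 2: Ef = Eg / 2 = 1.809 / 2 = 0.9045 eV

0.9045


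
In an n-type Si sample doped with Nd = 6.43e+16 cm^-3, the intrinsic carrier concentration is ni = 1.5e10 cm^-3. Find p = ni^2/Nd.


Step 1: Since Nd >> ni, n ≈ Nd = 6.43e+16 cm^-3
Step 2: p = ni^2 / n = (1.5e10)^2 / 6.43e+16
Step 3: p = 2.25e20 / 6.43e+16 = 3.50e+03 cm^-3

3.50e+03


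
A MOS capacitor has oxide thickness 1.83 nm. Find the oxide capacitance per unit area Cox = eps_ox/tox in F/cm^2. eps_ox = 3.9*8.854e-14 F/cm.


Step 1: eps_ox = 3.9 * 8.854e-14 = 3.45306e-13 F/cm
Step 2: tox in cm = 1.83 nm * 1e-7 = 1.8300e-07 cm
Step 3: Cox = 3.45306e-13 / 1.8300e-07 = 1.89e-06 F/cm^2

1.89e-06


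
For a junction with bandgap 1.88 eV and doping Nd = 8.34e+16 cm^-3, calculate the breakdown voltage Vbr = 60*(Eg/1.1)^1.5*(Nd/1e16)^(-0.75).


Step 1: Eg/1.1 = 1.88/1.1 = 1.709091
Step 2: (Eg/1.1)^1.5 = 1.709091^1.5 = 2.234332
Step 3: (Nd/1e16)^(-0.75) = (8.34)^(-0.75) = 0.203763
Step 4: Vbr = 60 * 2.234332 * 0.203763 = 27.3 V

27.3


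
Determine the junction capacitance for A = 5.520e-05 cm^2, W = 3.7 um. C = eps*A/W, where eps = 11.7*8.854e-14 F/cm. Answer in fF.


Step 1: eps_Si = 11.7 * 8.854e-14 = 1.035918e-12 F/cm
Step 2: W in cm = 3.7 * 1e-4 = 3.70e-04 cm
Step 3: C = 1.035918e-12 * 5.520e-05 / 3.70e-04 = 1.545478e-13 F
Step 4: C = 154.55 fF

154.55


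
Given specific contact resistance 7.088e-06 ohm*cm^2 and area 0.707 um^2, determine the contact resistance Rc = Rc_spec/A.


Step 1: Convert area to cm^2: 0.707 um^2 = 7.0700e-09 cm^2
Step 2: Rc = Rc_spec / A = 7.088e-06 / 7.0700e-09
Step 3: Rc = 1.00e+03 ohms

1.00e+03


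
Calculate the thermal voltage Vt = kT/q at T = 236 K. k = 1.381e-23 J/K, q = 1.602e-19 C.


Step 1: kT = 1.381e-23 * 236 = 3.25916e-21 J
Step 2: Vt = kT/q = 3.25916e-21 / 1.602e-19
Step 3: Vt = 0.02034 V

0.02034


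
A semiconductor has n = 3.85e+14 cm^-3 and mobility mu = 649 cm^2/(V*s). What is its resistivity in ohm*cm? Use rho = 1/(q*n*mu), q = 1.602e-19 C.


Step 1: sigma = q * n * mu = 1.602e-19 * 3.85e+14 * 649 = 4.00284e-02 S/cm
Step 2: rho = 1 / sigma = 1 / 4.00284e-02 = 24.98 ohm*cm

24.98


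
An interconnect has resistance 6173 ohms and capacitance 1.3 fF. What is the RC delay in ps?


Step 1: tau = R * C
Step 2: tau = 6173 * 1.3 fF = 6173 * 1.3e-15 F
Step 3: tau = 8.0249e-12 s = 8.0249 ps

8.0249


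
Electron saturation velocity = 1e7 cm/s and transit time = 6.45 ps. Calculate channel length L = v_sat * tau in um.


Step 1: tau in seconds = 6.45 ps * 1e-12 = 6.4500e-12 s
Step 2: L = v_sat * tau = 1e7 * 6.4500e-12 = 6.4500e-05 cm
Step 3: L in um = 6.4500e-05 * 1e4 = 0.645 um

0.645


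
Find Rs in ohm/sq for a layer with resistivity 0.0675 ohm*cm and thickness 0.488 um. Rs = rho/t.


Step 1: Convert thickness to cm: t = 0.488 um = 4.8800e-05 cm
Step 2: Rs = rho / t = 0.0675 / 4.8800e-05
Step 3: Rs = 1383.2 ohm/sq

1383.2


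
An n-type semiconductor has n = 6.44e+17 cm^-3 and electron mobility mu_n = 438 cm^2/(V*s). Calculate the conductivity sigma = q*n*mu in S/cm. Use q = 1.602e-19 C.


Step 1: sigma = q * n * mu
Step 2: sigma = 1.602e-19 * 6.44e+17 * 438
Step 3: sigma = 4.519e+01 S/cm

4.519e+01


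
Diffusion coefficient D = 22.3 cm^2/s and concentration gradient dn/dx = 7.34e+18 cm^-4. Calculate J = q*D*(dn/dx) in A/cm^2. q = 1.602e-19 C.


Step 1: J = q * D * (dn/dx)
Step 2: J = 1.602e-19 * 22.3 * 7.34e+18
Step 3: J = 2.62e+01 A/cm^2

2.62e+01


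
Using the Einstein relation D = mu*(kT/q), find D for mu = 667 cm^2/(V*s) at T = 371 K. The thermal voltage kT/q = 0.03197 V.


Step 1: D = mu * (kT/q)
Step 2: D = 667 * 0.03197
Step 3: D = 21.32 cm^2/s

21.32


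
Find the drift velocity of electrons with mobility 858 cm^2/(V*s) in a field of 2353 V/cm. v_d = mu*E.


Step 1: v_d = mu * E
Step 2: v_d = 858 * 2353 = 2018874
Step 3: v_d = 2.02e+06 cm/s

2.02e+06


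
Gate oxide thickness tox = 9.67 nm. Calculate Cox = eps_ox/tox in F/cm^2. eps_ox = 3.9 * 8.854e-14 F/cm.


Step 1: eps_ox = 3.9 * 8.854e-14 = 3.45306e-13 F/cm
Step 2: tox in cm = 9.67 nm * 1e-7 = 9.6700e-07 cm
Step 3: Cox = 3.45306e-13 / 9.6700e-07 = 3.57e-07 F/cm^2

3.57e-07


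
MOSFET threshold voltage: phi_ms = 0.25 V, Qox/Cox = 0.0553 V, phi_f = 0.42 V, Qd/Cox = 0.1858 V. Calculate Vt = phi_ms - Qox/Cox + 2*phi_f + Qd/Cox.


Step 1: Vt = phi_ms - Qox/Cox + 2*phi_f + Qd/Cox
Step 2: Vt = 0.25 - 0.0553 + 2*0.42 + 0.1858
Step 3: Vt = 0.25 - 0.0553 + 0.84 + 0.1858
Step 4: Vt = 1.2205 V

1.2205


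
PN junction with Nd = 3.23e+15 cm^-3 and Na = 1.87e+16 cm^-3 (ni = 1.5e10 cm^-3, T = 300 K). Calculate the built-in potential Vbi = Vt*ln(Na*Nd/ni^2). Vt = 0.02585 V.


Step 1: Compute Na*Nd/ni^2 = 1.87e+16 * 3.23e+15 / (1.5e10)^2 = 2.6845e+11
Step 2: ln(2.6845e+11) = 26.3159
Step 3: Vbi = 0.02585 * 26.3159 = 0.68 V

0.68


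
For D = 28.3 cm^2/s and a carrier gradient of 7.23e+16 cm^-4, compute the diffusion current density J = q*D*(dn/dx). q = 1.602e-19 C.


Step 1: J = q * D * (dn/dx)
Step 2: J = 1.602e-19 * 28.3 * 7.23e+16
Step 3: J = 3.28e-01 A/cm^2

3.28e-01


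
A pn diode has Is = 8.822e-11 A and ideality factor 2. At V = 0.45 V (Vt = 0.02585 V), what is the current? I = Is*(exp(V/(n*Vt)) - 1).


Step 1: V/(n*Vt) = 0.45/(2*0.02585) = 8.7041
Step 2: exp(8.7041) = 6.0276e+03
Step 3: I = 8.822e-11 * (6.0276e+03 - 1) = 5.32e-07 A

5.32e-07


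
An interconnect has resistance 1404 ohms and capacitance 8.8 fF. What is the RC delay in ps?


Step 1: tau = R * C
Step 2: tau = 1404 * 8.8 fF = 1404 * 8.8e-15 F
Step 3: tau = 1.23552e-11 s = 12.3552 ps

12.3552


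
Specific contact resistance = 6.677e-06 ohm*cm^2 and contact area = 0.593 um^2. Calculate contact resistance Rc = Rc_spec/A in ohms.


Step 1: Convert area to cm^2: 0.593 um^2 = 5.9300e-09 cm^2
Step 2: Rc = Rc_spec / A = 6.677e-06 / 5.9300e-09
Step 3: Rc = 1.13e+03 ohms

1.13e+03


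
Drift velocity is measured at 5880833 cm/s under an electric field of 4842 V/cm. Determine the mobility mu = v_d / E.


Step 1: mu = v_d / E
Step 2: mu = 5880833 / 4842
Step 3: mu = 1214.55 cm^2/(V*s)

1214.55


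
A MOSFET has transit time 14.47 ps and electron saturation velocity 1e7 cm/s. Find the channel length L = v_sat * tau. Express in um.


Step 1: tau in seconds = 14.47 ps * 1e-12 = 1.4470e-11 s
Step 2: L = v_sat * tau = 1e7 * 1.4470e-11 = 1.4470e-04 cm
Step 3: L in um = 1.4470e-04 * 1e4 = 1.447 um

1.447


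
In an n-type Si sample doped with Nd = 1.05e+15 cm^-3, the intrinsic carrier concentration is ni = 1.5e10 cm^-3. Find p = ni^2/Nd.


Step 1: Since Nd >> ni, n ≈ Nd = 1.05e+15 cm^-3
Step 2: p = ni^2 / n = (1.5e10)^2 / 1.05e+15
Step 3: p = 2.25e20 / 1.05e+15 = 2.14e+05 cm^-3

2.14e+05


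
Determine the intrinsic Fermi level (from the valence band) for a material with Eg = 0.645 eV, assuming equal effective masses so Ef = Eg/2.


Step 1: For an intrinsic semiconductor, the Fermi level sits at midgap.
Step 2: Ef = Eg / 2 = 0.645 / 2 = 0.3225 eV

0.3225


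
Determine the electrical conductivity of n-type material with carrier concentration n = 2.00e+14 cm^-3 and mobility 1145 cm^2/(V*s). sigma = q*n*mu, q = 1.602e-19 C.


Step 1: sigma = q * n * mu
Step 2: sigma = 1.602e-19 * 2.00e+14 * 1145
Step 3: sigma = 3.669e-02 S/cm

3.669e-02


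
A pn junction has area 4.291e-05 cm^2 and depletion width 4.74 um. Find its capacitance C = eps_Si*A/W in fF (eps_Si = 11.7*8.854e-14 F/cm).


Step 1: eps_Si = 11.7 * 8.854e-14 = 1.035918e-12 F/cm
Step 2: W in cm = 4.74 * 1e-4 = 4.74e-04 cm
Step 3: C = 1.035918e-12 * 4.291e-05 / 4.74e-04 = 9.377899e-14 F
Step 4: C = 93.78 fF

93.78


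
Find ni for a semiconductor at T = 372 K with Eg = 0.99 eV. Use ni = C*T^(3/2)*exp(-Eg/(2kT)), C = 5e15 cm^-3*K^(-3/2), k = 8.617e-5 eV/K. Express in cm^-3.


Step 1: Compute kT = 8.617e-5 * 372 = 0.03205524 eV
Step 2: Exponent = -Eg/(2kT) = -0.99/(2*0.03205524) = -15.44209
Step 3: T^(3/2) = 372^1.5 = 7174.88
Step 4: ni = 5e15 * 7174.88 * exp(-15.44209) = 7.05e+12 cm^-3

7.05e+12


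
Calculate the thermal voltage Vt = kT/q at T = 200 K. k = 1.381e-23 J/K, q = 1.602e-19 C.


Step 1: kT = 1.381e-23 * 200 = 2.762e-21 J
Step 2: Vt = kT/q = 2.762e-21 / 1.602e-19
Step 3: Vt = 0.01724 V

0.01724


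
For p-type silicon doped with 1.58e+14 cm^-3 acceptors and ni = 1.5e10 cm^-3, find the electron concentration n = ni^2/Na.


Step 1: Majority hole concentration p ≈ Na = 1.58e+14 cm^-3
Step 2: n = ni^2 / Na = (1.5e10)^2 / 1.58e+14
Step 3: n = 1.42e+06 cm^-3

1.42e+06


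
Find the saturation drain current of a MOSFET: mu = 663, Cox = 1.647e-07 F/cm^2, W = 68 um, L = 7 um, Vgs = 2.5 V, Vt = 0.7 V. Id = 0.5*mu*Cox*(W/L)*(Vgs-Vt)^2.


Step 1: Overdrive voltage Vov = Vgs - Vt = 2.5 - 0.7 = 1.8 V
Step 2: W/L = 68/7 = 9.71429
Step 3: Id = 0.5 * 663 * 1.647e-07 * 9.71429 * 1.8^2
Step 4: Id = 1.72e-03 A

1.72e-03


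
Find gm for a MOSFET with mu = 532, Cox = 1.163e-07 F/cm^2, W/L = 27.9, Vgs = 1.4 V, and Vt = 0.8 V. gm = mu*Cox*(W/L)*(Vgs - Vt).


Step 1: Vov = Vgs - Vt = 1.4 - 0.8 = 0.6 V
Step 2: gm = mu * Cox * (W/L) * Vov
Step 3: gm = 532 * 1.163e-07 * 27.9 * 0.6 = 1.04e-03 S

1.04e-03


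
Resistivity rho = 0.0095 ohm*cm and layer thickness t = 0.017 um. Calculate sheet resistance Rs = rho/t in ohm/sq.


Step 1: Convert thickness to cm: t = 0.017 um = 1.7000e-06 cm
Step 2: Rs = rho / t = 0.0095 / 1.7000e-06
Step 3: Rs = 5588.2 ohm/sq

5588.2


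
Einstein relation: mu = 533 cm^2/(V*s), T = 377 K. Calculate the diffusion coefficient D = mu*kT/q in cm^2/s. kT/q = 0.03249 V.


Step 1: D = mu * (kT/q)
Step 2: D = 533 * 0.03249
Step 3: D = 17.32 cm^2/s

17.32


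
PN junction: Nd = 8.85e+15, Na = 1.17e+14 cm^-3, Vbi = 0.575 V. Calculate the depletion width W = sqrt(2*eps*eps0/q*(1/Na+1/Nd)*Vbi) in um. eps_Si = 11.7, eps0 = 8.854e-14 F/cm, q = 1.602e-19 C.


Step 1: 1/Na + 1/Nd = 1/1.17e+14 + 1/8.85e+15 = 8.66000e-15
Step 2: 2*eps*eps0/q = 2*11.7*8.854e-14/1.602e-19 = 1.293281e+07
Step 3: W^2 = 1.293281e+07 * 8.66000e-15 * 0.575 = 6.43989e-08
Step 4: W = sqrt(6.43989e-08) = 2.538e-04 cm = 2.538 um

2.538


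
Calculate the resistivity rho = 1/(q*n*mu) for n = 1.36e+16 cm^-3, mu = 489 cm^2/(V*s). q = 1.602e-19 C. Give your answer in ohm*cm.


Step 1: sigma = q * n * mu = 1.602e-19 * 1.36e+16 * 489 = 1.06539e+00 S/cm
Step 2: rho = 1 / sigma = 1 / 1.06539e+00 = 0.9386 ohm*cm

0.9386


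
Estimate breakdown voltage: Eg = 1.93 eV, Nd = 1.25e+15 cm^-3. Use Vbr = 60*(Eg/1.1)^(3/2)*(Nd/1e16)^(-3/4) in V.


Step 1: Eg/1.1 = 1.93/1.1 = 1.754545
Step 2: (Eg/1.1)^1.5 = 1.754545^1.5 = 2.324057
Step 3: (Nd/1e16)^(-0.75) = (0.125)^(-0.75) = 4.756828
Step 4: Vbr = 60 * 2.324057 * 4.756828 = 663.3 V

663.3


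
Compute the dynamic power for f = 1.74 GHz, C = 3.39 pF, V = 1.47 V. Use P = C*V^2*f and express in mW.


Step 1: V^2 = 1.47^2 = 2.1609 V^2
Step 2: P = C*V^2*f = 3.39e-12 F * 2.1609 * 1.74e9 Hz
Step 3: P = 1.274628474e-02 W
Step 4: P = 12.746 mW

12.746


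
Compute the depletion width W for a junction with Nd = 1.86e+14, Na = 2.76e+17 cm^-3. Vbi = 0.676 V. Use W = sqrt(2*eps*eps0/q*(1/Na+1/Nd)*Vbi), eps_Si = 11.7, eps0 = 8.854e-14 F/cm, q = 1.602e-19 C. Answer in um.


Step 1: 1/Na + 1/Nd = 1/2.76e+17 + 1/1.86e+14 = 5.37997e-15
Step 2: 2*eps*eps0/q = 2*11.7*8.854e-14/1.602e-19 = 1.293281e+07
Step 3: W^2 = 1.293281e+07 * 5.37997e-15 * 0.676 = 4.70348e-08
Step 4: W = sqrt(4.70348e-08) = 2.169e-04 cm = 2.169 um

2.169


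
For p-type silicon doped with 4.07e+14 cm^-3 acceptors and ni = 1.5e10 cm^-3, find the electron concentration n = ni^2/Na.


Step 1: Majority hole concentration p ≈ Na = 4.07e+14 cm^-3
Step 2: n = ni^2 / Na = (1.5e10)^2 / 4.07e+14
Step 3: n = 5.53e+05 cm^-3

5.53e+05


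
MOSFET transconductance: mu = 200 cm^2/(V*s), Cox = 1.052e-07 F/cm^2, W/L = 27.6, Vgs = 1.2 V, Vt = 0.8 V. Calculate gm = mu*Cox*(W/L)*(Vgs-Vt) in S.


Step 1: Vov = Vgs - Vt = 1.2 - 0.8 = 0.4 V
Step 2: gm = mu * Cox * (W/L) * Vov
Step 3: gm = 200 * 1.052e-07 * 27.6 * 0.4 = 2.32e-04 S

2.32e-04


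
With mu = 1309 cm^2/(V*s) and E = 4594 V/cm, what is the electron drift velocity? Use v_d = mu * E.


Step 1: v_d = mu * E
Step 2: v_d = 1309 * 4594 = 6013546
Step 3: v_d = 6.01e+06 cm/s

6.01e+06


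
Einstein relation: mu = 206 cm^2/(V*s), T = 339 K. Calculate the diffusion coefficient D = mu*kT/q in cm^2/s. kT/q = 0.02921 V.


Step 1: D = mu * (kT/q)
Step 2: D = 206 * 0.02921
Step 3: D = 6.02 cm^2/s

6.02


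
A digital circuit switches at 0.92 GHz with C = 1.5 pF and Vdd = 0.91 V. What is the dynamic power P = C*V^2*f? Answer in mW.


Step 1: V^2 = 0.91^2 = 0.8281 V^2
Step 2: P = C*V^2*f = 1.5e-12 F * 0.8281 * 0.92e9 Hz
Step 3: P = 1.142778e-03 W
Step 4: P = 1.143 mW

1.143


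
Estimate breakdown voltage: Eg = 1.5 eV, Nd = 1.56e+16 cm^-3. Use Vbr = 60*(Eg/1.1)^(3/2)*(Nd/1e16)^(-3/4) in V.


Step 1: Eg/1.1 = 1.5/1.1 = 1.363636
Step 2: (Eg/1.1)^1.5 = 1.363636^1.5 = 1.592384
Step 3: (Nd/1e16)^(-0.75) = (1.56)^(-0.75) = 0.716402
Step 4: Vbr = 60 * 1.592384 * 0.716402 = 68.4 V

68.4


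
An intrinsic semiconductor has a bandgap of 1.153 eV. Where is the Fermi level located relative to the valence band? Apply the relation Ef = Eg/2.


Step 1: For an intrinsic semiconductor, the Fermi level sits at midgap.
Step 2: Ef = Eg / 2 = 1.153 / 2 = 0.5765 eV

0.5765


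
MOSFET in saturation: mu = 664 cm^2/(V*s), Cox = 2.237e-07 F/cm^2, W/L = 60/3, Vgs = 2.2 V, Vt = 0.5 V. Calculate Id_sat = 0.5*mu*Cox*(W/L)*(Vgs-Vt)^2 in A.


Step 1: Overdrive voltage Vov = Vgs - Vt = 2.2 - 0.5 = 1.7 V
Step 2: W/L = 60/3 = 20
Step 3: Id = 0.5 * 664 * 2.237e-07 * 20 * 1.7^2
Step 4: Id = 4.29e-03 A

4.29e-03


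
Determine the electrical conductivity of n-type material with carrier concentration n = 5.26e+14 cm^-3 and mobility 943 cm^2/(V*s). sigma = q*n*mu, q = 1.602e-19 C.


Step 1: sigma = q * n * mu
Step 2: sigma = 1.602e-19 * 5.26e+14 * 943
Step 3: sigma = 7.946e-02 S/cm

7.946e-02


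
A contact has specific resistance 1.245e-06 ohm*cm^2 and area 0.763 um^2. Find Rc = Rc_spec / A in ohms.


Step 1: Convert area to cm^2: 0.763 um^2 = 7.6300e-09 cm^2
Step 2: Rc = Rc_spec / A = 1.245e-06 / 7.6300e-09
Step 3: Rc = 1.63e+02 ohms

1.63e+02


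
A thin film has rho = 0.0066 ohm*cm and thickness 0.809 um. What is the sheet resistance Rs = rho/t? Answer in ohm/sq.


Step 1: Convert thickness to cm: t = 0.809 um = 8.0900e-05 cm
Step 2: Rs = rho / t = 0.0066 / 8.0900e-05
Step 3: Rs = 81.6 ohm/sq

81.6


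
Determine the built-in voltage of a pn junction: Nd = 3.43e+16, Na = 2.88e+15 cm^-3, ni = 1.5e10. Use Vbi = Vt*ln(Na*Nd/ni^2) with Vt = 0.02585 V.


Step 1: Compute Na*Nd/ni^2 = 2.88e+15 * 3.43e+16 / (1.5e10)^2 = 4.3904e+11
Step 2: ln(4.3904e+11) = 26.8079
Step 3: Vbi = 0.02585 * 26.8079 = 0.693 V

0.693


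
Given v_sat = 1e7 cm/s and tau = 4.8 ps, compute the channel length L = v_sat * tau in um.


Step 1: tau in seconds = 4.8 ps * 1e-12 = 4.8000e-12 s
Step 2: L = v_sat * tau = 1e7 * 4.8000e-12 = 4.8000e-05 cm
Step 3: L in um = 4.8000e-05 * 1e4 = 0.48 um

0.48


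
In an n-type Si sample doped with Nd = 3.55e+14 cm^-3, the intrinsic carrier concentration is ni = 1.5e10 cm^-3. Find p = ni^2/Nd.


Step 1: Since Nd >> ni, n ≈ Nd = 3.55e+14 cm^-3
Step 2: p = ni^2 / n = (1.5e10)^2 / 3.55e+14
Step 3: p = 2.25e20 / 3.55e+14 = 6.34e+05 cm^-3

6.34e+05


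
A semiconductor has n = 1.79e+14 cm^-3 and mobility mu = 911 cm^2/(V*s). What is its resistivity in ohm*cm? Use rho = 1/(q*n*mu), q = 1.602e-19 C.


Step 1: sigma = q * n * mu = 1.602e-19 * 1.79e+14 * 911 = 2.61237e-02 S/cm
Step 2: rho = 1 / sigma = 1 / 2.61237e-02 = 38.28 ohm*cm

38.28


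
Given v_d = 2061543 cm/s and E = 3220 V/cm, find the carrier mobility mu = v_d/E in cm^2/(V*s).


Step 1: mu = v_d / E
Step 2: mu = 2061543 / 3220
Step 3: mu = 640.23 cm^2/(V*s)

640.23


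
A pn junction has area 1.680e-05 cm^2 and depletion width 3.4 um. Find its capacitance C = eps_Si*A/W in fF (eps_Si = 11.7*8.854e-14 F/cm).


Step 1: eps_Si = 11.7 * 8.854e-14 = 1.035918e-12 F/cm
Step 2: W in cm = 3.4 * 1e-4 = 3.40e-04 cm
Step 3: C = 1.035918e-12 * 1.680e-05 / 3.40e-04 = 5.118654e-14 F
Step 4: C = 51.19 fF

51.19


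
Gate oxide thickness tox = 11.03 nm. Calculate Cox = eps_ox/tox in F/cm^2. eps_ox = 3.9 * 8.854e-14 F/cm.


Step 1: eps_ox = 3.9 * 8.854e-14 = 3.45306e-13 F/cm
Step 2: tox in cm = 11.03 nm * 1e-7 = 1.1030e-06 cm
Step 3: Cox = 3.45306e-13 / 1.1030e-06 = 3.13e-07 F/cm^2

3.13e-07


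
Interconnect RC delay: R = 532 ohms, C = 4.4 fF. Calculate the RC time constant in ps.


Step 1: tau = R * C
Step 2: tau = 532 * 4.4 fF = 532 * 4.4e-15 F
Step 3: tau = 2.3408e-12 s = 2.3408 ps

2.3408


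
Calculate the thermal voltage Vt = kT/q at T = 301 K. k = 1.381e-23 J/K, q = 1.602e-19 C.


Step 1: kT = 1.381e-23 * 301 = 4.15681e-21 J
Step 2: Vt = kT/q = 4.15681e-21 / 1.602e-19
Step 3: Vt = 0.02595 V

0.02595


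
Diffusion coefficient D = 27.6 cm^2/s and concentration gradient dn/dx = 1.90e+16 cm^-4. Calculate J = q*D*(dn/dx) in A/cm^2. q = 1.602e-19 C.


Step 1: J = q * D * (dn/dx)
Step 2: J = 1.602e-19 * 27.6 * 1.90e+16
Step 3: J = 8.40e-02 A/cm^2

8.40e-02


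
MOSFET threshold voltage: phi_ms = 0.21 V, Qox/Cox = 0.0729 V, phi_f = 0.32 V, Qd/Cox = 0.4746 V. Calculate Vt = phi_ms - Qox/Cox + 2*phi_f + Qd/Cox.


Step 1: Vt = phi_ms - Qox/Cox + 2*phi_f + Qd/Cox
Step 2: Vt = 0.21 - 0.0729 + 2*0.32 + 0.4746
Step 3: Vt = 0.21 - 0.0729 + 0.64 + 0.4746
Step 4: Vt = 1.2517 V

1.2517


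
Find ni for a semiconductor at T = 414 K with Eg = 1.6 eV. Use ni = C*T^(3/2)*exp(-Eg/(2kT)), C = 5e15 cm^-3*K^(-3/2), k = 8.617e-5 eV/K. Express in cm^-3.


Step 1: Compute kT = 8.617e-5 * 414 = 0.03567438 eV
Step 2: Exponent = -Eg/(2kT) = -1.6/(2*0.03567438) = -22.42506
Step 3: T^(3/2) = 414^1.5 = 8423.65
Step 4: ni = 5e15 * 8423.65 * exp(-22.42506) = 7.68e+09 cm^-3

7.68e+09


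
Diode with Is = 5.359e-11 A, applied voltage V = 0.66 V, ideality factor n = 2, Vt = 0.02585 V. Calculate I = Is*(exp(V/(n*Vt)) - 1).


Step 1: V/(n*Vt) = 0.66/(2*0.02585) = 12.7660
Step 2: exp(12.7660) = 3.5011e+05
Step 3: I = 5.359e-11 * (3.5011e+05 - 1) = 1.88e-05 A

1.88e-05


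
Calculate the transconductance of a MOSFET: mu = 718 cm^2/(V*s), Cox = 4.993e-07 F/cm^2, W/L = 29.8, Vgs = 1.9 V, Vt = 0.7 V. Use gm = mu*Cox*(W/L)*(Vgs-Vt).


Step 1: Vov = Vgs - Vt = 1.9 - 0.7 = 1.2 V
Step 2: gm = mu * Cox * (W/L) * Vov
Step 3: gm = 718 * 4.993e-07 * 29.8 * 1.2 = 1.28e-02 S

1.28e-02


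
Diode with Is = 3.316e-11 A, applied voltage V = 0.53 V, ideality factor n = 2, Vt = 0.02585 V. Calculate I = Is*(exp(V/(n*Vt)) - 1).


Step 1: V/(n*Vt) = 0.53/(2*0.02585) = 10.2515
Step 2: exp(10.2515) = 2.8325e+04
Step 3: I = 3.316e-11 * (2.8325e+04 - 1) = 9.39e-07 A

9.39e-07


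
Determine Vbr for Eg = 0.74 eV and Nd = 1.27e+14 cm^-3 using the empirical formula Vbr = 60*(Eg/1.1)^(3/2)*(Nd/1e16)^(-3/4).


Step 1: Eg/1.1 = 0.74/1.1 = 0.672727
Step 2: (Eg/1.1)^1.5 = 0.672727^1.5 = 0.551770
Step 3: (Nd/1e16)^(-0.75) = (0.0127)^(-0.75) = 26.433046
Step 4: Vbr = 60 * 0.551770 * 26.433046 = 875.1 V

875.1


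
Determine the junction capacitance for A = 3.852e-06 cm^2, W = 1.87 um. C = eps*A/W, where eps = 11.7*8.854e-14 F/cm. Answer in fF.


Step 1: eps_Si = 11.7 * 8.854e-14 = 1.035918e-12 F/cm
Step 2: W in cm = 1.87 * 1e-4 = 1.87e-04 cm
Step 3: C = 1.035918e-12 * 3.852e-06 / 1.87e-04 = 2.133880e-14 F
Step 4: C = 21.34 fF

21.34


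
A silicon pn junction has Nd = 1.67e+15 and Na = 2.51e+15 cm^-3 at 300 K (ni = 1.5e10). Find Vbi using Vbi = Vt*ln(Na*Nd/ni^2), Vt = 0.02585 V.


Step 1: Compute Na*Nd/ni^2 = 2.51e+15 * 1.67e+15 / (1.5e10)^2 = 1.8630e+10
Step 2: ln(1.8630e+10) = 23.6480
Step 3: Vbi = 0.02585 * 23.6480 = 0.611 V

0.611


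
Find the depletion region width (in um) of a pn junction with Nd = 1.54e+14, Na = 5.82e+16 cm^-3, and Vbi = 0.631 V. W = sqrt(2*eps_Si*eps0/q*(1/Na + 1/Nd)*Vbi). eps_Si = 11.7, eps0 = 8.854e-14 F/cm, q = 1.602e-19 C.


Step 1: 1/Na + 1/Nd = 1/5.82e+16 + 1/1.54e+14 = 6.51069e-15
Step 2: 2*eps*eps0/q = 2*11.7*8.854e-14/1.602e-19 = 1.293281e+07
Step 3: W^2 = 1.293281e+07 * 6.51069e-15 * 0.631 = 5.31312e-08
Step 4: W = sqrt(5.31312e-08) = 2.305e-04 cm = 2.305 um

2.305


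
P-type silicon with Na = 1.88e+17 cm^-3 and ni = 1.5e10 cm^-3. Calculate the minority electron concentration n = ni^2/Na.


Step 1: Majority hole concentration p ≈ Na = 1.88e+17 cm^-3
Step 2: n = ni^2 / Na = (1.5e10)^2 / 1.88e+17
Step 3: n = 1.20e+03 cm^-3

1.20e+03


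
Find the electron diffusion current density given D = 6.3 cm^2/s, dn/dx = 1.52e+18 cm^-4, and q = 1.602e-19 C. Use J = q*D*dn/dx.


Step 1: J = q * D * (dn/dx)
Step 2: J = 1.602e-19 * 6.3 * 1.52e+18
Step 3: J = 1.53e+00 A/cm^2

1.53e+00


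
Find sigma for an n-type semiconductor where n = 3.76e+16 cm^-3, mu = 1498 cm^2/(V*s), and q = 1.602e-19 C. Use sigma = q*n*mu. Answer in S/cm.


Step 1: sigma = q * n * mu
Step 2: sigma = 1.602e-19 * 3.76e+16 * 1498
Step 3: sigma = 9.023e+00 S/cm

9.023e+00


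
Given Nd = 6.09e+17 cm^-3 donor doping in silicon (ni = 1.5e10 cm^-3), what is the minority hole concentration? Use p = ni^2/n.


Step 1: Since Nd >> ni, n ≈ Nd = 6.09e+17 cm^-3
Step 2: p = ni^2 / n = (1.5e10)^2 / 6.09e+17
Step 3: p = 2.25e20 / 6.09e+17 = 3.69e+02 cm^-3

3.69e+02
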